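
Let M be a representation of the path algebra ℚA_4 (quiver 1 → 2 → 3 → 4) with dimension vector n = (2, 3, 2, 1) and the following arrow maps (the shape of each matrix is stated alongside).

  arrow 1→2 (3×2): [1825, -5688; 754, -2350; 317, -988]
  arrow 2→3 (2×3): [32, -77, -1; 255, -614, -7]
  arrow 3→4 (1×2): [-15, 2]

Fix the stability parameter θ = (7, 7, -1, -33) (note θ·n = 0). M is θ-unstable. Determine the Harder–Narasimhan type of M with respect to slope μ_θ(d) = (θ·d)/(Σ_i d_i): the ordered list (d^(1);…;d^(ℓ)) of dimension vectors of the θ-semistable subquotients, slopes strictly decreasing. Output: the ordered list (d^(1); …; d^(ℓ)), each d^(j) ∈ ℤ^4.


Via rank(M_{q-1}∘⋯∘M_p): M ≅ I[1,2], I[1,4], I[2,3].
μ_θ-semistable layers: μ^(1)=7; μ^(2)=3; μ^(3)=-5

((1, 1, 0, 0); (0, 1, 1, 0); (1, 1, 1, 1))


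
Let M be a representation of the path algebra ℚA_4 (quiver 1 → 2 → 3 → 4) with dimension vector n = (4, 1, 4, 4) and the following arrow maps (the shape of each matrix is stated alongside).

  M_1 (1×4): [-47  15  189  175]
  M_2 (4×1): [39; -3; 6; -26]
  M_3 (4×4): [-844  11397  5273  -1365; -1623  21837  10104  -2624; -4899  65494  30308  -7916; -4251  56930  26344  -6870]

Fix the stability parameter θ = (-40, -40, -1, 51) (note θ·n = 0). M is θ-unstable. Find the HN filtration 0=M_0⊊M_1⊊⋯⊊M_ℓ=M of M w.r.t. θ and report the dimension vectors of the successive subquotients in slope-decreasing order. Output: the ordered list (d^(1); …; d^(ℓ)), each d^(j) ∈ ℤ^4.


Barcode: M ≅ I[1,1]^3, I[1,4], I[3,4]^3. HN layers by μ_θ (3 steps, strictly decreasing):
  μ^(1)=51; μ^(2)=-1; μ^(3)=-40

((0, 0, 0, 4); (0, 0, 4, 0); (4, 1, 0, 0))


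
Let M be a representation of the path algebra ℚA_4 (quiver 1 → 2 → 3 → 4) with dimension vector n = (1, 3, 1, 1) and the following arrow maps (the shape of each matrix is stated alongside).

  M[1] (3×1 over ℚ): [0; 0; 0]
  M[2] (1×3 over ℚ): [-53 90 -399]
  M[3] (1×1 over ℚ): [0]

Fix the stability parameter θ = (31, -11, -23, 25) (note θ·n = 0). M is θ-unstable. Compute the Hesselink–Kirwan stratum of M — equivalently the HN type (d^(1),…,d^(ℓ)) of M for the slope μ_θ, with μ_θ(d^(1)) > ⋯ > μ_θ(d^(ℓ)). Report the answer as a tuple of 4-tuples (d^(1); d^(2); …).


Barcode: M ≅ I[1,1], I[2,2]^2, I[2,3], I[4,4]. HN layers by μ_θ (4 steps, strictly decreasing):
  μ^(1)=31; μ^(2)=25; μ^(3)=-11; μ^(4)=-17

((1, 0, 0, 0); (0, 0, 0, 1); (0, 2, 0, 0); (0, 1, 1, 0))


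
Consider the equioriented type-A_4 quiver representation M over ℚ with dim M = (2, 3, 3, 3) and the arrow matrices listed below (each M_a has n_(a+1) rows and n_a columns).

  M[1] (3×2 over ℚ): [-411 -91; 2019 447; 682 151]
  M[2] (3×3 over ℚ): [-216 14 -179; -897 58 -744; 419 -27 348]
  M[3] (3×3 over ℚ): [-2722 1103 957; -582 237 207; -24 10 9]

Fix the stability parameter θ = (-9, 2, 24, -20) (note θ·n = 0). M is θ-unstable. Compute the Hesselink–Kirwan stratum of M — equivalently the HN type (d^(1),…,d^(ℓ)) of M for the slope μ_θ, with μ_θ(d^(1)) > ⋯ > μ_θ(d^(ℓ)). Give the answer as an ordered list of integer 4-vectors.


Barcode: M ≅ I[1,3], I[1,4], I[2,4], I[4,4]. HN layers by μ_θ (4 steps, strictly decreasing):
  μ^(1)=24; μ^(2)=2; μ^(3)=-9; μ^(4)=-20

((0, 0, 1, 0); (0, 3, 2, 2); (2, 0, 0, 0); (0, 0, 0, 1))


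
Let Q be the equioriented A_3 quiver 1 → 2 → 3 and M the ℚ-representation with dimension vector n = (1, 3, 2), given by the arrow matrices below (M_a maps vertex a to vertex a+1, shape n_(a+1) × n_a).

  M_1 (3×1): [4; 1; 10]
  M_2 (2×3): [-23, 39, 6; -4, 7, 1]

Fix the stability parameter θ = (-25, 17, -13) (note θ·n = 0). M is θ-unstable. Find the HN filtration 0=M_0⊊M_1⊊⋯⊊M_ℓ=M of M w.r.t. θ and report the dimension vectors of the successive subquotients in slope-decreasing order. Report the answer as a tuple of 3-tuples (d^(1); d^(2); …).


Via rank(M_{q-1}∘⋯∘M_p): M ≅ I[1,3], I[2,2], I[2,3].
μ_θ-semistable layers: μ^(1)=17; μ^(2)=2; μ^(3)=-25

((0, 1, 0); (0, 2, 2); (1, 0, 0))


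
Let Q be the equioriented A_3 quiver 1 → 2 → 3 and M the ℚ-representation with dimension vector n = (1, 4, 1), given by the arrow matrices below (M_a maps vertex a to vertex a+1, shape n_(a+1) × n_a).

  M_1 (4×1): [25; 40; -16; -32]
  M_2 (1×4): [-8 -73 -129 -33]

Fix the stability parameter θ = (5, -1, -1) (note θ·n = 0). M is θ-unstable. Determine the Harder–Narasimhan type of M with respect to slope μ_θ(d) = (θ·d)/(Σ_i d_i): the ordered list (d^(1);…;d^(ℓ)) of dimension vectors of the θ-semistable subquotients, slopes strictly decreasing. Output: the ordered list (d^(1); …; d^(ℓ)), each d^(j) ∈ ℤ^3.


Barcode: M ≅ I[1,2], I[2,2]^2, I[2,3]. HN layers by μ_θ (2 steps, strictly decreasing):
  μ^(1)=2; μ^(2)=-1

((1, 1, 0); (0, 3, 1))


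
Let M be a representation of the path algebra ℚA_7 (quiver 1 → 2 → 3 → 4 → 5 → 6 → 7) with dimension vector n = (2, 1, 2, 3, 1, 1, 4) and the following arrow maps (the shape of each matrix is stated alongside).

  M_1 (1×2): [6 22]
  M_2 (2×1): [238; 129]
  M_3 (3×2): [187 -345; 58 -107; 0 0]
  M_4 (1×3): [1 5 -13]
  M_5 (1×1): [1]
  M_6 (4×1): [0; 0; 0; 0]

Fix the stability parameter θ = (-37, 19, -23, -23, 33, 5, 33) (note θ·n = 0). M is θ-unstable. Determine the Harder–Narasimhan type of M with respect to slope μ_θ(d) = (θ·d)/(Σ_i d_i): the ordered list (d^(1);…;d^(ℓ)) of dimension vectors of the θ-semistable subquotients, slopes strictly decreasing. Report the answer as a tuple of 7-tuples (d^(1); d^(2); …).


Barcode: M ≅ I[1,1], I[1,6], I[3,4], I[4,4], I[7,7]^4. HN layers by μ_θ (5 steps, strictly decreasing):
  μ^(1)=33; μ^(2)=19; μ^(3)=-9; μ^(4)=-23; μ^(5)=-37

((0, 0, 0, 0, 0, 0, 4); (0, 0, 0, 0, 1, 1, 0); (0, 1, 1, 1, 0, 0, 0); (0, 0, 1, 2, 0, 0, 0); (2, 0, 0, 0, 0, 0, 0))


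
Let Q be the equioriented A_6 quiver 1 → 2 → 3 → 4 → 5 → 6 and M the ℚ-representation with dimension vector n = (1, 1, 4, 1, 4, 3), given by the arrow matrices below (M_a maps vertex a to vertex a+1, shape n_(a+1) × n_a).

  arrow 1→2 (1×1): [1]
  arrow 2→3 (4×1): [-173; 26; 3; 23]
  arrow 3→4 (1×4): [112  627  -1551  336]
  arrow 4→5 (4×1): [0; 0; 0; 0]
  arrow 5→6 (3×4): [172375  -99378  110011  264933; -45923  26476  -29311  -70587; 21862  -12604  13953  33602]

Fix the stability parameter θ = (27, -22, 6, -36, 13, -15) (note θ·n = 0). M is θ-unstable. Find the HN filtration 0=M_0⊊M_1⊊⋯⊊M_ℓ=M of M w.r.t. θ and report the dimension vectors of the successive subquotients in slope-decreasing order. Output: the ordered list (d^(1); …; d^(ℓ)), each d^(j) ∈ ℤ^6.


Barcode: M ≅ I[1,4], I[3,3]^3, I[5,5], I[5,6]^3. HN layers by μ_θ (4 steps, strictly decreasing):
  μ^(1)=13; μ^(2)=6; μ^(3)=-1; μ^(4)=-25/4

((0, 0, 0, 0, 1, 0); (0, 0, 3, 0, 0, 0); (0, 0, 0, 0, 3, 3); (1, 1, 1, 1, 0, 0))


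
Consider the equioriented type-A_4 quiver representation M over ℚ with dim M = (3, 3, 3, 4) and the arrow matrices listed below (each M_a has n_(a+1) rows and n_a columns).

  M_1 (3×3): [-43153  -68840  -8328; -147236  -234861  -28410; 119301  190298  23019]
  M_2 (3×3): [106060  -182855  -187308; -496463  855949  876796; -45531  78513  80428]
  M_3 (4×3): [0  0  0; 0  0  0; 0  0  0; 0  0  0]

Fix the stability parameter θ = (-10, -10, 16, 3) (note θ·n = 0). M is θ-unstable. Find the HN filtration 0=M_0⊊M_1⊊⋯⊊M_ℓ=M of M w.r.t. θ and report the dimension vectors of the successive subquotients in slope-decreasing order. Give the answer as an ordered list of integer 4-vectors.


Barcode: M ≅ I[1,2], I[1,3]^2, I[3,3], I[4,4]^4. HN layers by μ_θ (3 steps, strictly decreasing):
  μ^(1)=16; μ^(2)=3; μ^(3)=-10

((0, 0, 3, 0); (0, 0, 0, 4); (3, 3, 0, 0))


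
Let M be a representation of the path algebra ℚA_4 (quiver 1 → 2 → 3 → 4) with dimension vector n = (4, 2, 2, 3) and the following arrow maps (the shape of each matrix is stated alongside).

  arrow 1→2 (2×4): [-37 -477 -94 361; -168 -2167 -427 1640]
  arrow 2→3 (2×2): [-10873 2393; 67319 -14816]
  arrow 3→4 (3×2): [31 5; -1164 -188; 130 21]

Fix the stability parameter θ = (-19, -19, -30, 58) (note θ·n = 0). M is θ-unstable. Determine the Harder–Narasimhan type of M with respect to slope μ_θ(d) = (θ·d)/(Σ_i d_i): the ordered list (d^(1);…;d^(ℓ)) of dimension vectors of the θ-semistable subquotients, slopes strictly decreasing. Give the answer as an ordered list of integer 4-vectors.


Interval decomposition of M: I[1,1]^2, I[1,4]^2, I[4,4].
HN type (ℓ=3): μ^(1)=58; μ^(2)=-19; μ^(3)=-68/3

((0, 0, 0, 3); (2, 0, 0, 0); (2, 2, 2, 0))


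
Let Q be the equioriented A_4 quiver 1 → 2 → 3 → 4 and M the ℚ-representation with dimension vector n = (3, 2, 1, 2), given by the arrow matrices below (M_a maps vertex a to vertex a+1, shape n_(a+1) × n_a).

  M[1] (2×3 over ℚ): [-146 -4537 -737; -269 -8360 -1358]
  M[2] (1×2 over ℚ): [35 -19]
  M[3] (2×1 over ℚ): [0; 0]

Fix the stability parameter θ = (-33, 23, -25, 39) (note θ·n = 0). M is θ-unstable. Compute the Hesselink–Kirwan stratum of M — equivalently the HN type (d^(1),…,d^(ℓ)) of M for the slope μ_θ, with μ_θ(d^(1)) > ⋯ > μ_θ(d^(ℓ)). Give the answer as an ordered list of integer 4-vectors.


Interval decomposition of M: I[1,1], I[1,2], I[1,3], I[4,4]^2.
HN type (ℓ=4): μ^(1)=39; μ^(2)=23; μ^(3)=-1; μ^(4)=-33

((0, 0, 0, 2); (0, 1, 0, 0); (0, 1, 1, 0); (3, 0, 0, 0))


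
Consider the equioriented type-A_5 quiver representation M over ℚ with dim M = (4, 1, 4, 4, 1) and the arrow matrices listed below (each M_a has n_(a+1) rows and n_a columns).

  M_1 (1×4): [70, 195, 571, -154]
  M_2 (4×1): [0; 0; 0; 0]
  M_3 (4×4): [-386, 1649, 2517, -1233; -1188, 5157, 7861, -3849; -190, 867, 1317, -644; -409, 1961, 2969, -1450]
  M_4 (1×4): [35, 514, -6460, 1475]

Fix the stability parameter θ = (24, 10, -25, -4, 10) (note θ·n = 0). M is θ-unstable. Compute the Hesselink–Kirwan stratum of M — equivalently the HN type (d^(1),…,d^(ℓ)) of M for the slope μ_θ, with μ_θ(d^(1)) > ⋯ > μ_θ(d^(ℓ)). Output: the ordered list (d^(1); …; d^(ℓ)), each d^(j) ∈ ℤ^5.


Interval decomposition of M: I[1,1]^3, I[1,2], I[3,3], I[3,4]^2, I[3,5], I[4,4].
HN type (ℓ=5): μ^(1)=24; μ^(2)=17; μ^(3)=10; μ^(4)=-4; μ^(5)=-25

((3, 0, 0, 0, 0); (1, 1, 0, 0, 0); (0, 0, 0, 0, 1); (0, 0, 0, 4, 0); (0, 0, 4, 0, 0))


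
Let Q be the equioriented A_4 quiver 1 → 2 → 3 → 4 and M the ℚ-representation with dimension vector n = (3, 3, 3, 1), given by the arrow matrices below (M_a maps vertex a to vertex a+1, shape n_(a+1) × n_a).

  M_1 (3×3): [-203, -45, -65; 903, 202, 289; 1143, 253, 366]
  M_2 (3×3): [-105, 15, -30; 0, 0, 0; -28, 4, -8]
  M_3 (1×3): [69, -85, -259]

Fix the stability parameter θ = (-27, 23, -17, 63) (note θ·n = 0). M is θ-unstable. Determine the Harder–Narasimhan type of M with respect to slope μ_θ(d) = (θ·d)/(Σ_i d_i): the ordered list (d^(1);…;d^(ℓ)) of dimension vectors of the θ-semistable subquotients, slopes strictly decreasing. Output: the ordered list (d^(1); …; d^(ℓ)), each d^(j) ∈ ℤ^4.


Barcode: M ≅ I[1,2]^2, I[1,4], I[3,3]^2. HN layers by μ_θ (5 steps, strictly decreasing):
  μ^(1)=63; μ^(2)=23; μ^(3)=3; μ^(4)=-17; μ^(5)=-27

((0, 0, 0, 1); (0, 2, 0, 0); (0, 1, 1, 0); (0, 0, 2, 0); (3, 0, 0, 0))


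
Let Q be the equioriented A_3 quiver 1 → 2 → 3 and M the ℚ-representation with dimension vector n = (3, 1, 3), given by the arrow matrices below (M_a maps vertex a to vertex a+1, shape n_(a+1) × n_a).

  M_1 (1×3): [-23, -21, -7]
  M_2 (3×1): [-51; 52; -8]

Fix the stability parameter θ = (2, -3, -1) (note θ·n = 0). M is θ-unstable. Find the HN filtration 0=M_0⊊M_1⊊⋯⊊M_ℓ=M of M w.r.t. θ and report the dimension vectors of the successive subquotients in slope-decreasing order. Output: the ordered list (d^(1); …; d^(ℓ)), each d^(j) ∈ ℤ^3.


Barcode: M ≅ I[1,1]^2, I[1,3], I[3,3]^2. HN layers by μ_θ (3 steps, strictly decreasing):
  μ^(1)=2; μ^(2)=-2/3; μ^(3)=-1

((2, 0, 0); (1, 1, 1); (0, 0, 2))


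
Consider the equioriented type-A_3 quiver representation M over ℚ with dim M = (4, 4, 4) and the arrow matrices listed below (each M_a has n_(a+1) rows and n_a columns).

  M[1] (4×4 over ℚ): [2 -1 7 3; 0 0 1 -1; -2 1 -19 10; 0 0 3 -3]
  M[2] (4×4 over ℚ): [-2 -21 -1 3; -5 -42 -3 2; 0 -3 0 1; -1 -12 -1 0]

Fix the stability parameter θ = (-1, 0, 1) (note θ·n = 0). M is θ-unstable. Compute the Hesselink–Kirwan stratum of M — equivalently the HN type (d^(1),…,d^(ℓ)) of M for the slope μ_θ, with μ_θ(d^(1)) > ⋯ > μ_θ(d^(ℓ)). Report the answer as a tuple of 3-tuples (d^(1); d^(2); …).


Via rank(M_{q-1}∘⋯∘M_p): M ≅ I[1,1], I[1,2], I[1,3]^2, I[2,3], I[3,3].
μ_θ-semistable layers: μ^(1)=1; μ^(2)=0; μ^(3)=-1

((0, 0, 4); (0, 4, 0); (4, 0, 0))


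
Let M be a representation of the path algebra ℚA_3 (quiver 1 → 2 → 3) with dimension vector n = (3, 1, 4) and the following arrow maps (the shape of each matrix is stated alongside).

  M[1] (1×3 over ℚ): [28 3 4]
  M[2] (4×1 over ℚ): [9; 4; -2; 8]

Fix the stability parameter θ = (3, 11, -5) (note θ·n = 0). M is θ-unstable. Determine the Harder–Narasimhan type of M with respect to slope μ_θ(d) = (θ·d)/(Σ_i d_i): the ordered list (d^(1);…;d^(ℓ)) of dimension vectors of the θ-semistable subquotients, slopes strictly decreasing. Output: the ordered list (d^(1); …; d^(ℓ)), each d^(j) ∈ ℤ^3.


Interval decomposition of M: I[1,1]^2, I[1,3], I[3,3]^3.
HN type (ℓ=2): μ^(1)=3; μ^(2)=-5

((3, 1, 1); (0, 0, 3))


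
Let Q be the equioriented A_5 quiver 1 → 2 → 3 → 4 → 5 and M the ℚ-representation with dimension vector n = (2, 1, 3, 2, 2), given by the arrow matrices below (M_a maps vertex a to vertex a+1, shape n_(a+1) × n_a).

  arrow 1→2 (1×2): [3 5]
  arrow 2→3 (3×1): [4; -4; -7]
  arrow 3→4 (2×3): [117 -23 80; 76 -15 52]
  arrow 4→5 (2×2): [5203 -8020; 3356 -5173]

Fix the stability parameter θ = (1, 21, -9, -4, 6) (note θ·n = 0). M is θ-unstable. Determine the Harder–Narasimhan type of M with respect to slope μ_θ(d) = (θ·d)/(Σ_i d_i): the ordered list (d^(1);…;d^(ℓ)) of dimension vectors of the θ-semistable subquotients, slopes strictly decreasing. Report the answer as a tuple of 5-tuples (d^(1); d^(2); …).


Via rank(M_{q-1}∘⋯∘M_p): M ≅ I[1,1], I[1,3], I[3,5]^2.
μ_θ-semistable layers: μ^(1)=6; μ^(2)=1; μ^(3)=-4; μ^(4)=-9

((0, 1, 1, 0, 2); (2, 0, 0, 0, 0); (0, 0, 0, 2, 0); (0, 0, 2, 0, 0))


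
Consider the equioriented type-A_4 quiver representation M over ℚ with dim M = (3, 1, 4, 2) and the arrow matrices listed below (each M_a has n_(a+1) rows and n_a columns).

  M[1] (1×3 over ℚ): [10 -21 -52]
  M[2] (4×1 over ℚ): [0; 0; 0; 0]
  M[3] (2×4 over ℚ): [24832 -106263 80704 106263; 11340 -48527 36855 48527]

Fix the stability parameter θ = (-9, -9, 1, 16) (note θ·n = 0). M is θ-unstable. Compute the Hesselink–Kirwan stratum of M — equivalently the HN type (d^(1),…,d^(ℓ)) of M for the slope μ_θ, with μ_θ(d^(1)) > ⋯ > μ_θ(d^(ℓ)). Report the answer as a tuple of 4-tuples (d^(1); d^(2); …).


Barcode: M ≅ I[1,1]^2, I[1,2], I[3,3]^2, I[3,4]^2. HN layers by μ_θ (3 steps, strictly decreasing):
  μ^(1)=16; μ^(2)=1; μ^(3)=-9

((0, 0, 0, 2); (0, 0, 4, 0); (3, 1, 0, 0))


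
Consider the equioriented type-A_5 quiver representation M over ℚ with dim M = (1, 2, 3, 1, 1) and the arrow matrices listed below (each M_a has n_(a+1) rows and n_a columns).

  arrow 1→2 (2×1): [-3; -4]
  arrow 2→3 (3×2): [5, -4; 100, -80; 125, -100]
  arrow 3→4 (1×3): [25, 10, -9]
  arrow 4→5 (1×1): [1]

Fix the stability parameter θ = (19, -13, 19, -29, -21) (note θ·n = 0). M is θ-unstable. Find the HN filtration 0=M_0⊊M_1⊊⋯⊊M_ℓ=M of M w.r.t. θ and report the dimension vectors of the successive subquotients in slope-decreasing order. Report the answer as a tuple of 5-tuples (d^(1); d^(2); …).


Via rank(M_{q-1}∘⋯∘M_p): M ≅ I[1,3], I[2,2], I[3,3], I[3,5].
μ_θ-semistable layers: μ^(1)=19; μ^(2)=3; μ^(3)=-31/3; μ^(4)=-13

((0, 0, 2, 0, 0); (1, 1, 0, 0, 0); (0, 0, 1, 1, 1); (0, 1, 0, 0, 0))


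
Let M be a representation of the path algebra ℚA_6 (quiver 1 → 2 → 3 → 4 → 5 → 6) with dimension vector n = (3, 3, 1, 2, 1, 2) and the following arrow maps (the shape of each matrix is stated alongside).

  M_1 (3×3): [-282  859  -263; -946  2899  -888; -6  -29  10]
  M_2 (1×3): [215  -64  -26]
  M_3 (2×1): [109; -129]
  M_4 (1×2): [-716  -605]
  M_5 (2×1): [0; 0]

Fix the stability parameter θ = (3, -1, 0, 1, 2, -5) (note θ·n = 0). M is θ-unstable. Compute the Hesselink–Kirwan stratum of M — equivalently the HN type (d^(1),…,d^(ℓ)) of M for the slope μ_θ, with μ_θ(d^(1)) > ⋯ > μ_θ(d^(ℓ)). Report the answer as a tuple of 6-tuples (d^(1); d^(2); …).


Interval decomposition of M: I[1,2]^2, I[1,5], I[4,4], I[6,6]^2.
HN type (ℓ=4): μ^(1)=2; μ^(2)=1; μ^(3)=2/3; μ^(4)=-5

((0, 0, 0, 0, 1, 0); (2, 2, 0, 2, 0, 0); (1, 1, 1, 0, 0, 0); (0, 0, 0, 0, 0, 2))


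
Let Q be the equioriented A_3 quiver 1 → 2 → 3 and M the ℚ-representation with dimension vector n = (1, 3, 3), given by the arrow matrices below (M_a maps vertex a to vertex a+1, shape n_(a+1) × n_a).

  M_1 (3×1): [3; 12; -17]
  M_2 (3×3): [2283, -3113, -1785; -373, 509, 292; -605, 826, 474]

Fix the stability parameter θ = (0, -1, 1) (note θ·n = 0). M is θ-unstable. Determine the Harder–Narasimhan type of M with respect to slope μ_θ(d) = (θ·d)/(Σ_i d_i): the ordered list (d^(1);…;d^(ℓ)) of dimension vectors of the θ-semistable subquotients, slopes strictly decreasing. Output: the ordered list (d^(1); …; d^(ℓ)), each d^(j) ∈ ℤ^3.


Via rank(M_{q-1}∘⋯∘M_p): M ≅ I[1,3], I[2,3]^2.
μ_θ-semistable layers: μ^(1)=1; μ^(2)=-1/2; μ^(3)=-1

((0, 0, 3); (1, 1, 0); (0, 2, 0))


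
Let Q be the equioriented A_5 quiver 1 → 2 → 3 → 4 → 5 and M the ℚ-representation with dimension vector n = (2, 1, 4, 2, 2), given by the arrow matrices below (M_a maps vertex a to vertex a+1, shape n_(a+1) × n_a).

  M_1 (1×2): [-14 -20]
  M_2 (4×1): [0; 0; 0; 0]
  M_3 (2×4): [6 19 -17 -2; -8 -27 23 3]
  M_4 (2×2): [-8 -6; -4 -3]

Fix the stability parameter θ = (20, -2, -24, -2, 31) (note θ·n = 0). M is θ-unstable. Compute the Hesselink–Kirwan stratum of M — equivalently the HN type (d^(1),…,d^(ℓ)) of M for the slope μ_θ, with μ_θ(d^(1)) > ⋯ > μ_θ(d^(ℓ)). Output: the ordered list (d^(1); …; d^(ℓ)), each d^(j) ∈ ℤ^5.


Via rank(M_{q-1}∘⋯∘M_p): M ≅ I[1,1], I[1,2], I[3,3]^2, I[3,4], I[3,5], I[5,5].
μ_θ-semistable layers: μ^(1)=31; μ^(2)=20; μ^(3)=9; μ^(4)=-2; μ^(5)=-24

((0, 0, 0, 0, 2); (1, 0, 0, 0, 0); (1, 1, 0, 0, 0); (0, 0, 0, 2, 0); (0, 0, 4, 0, 0))


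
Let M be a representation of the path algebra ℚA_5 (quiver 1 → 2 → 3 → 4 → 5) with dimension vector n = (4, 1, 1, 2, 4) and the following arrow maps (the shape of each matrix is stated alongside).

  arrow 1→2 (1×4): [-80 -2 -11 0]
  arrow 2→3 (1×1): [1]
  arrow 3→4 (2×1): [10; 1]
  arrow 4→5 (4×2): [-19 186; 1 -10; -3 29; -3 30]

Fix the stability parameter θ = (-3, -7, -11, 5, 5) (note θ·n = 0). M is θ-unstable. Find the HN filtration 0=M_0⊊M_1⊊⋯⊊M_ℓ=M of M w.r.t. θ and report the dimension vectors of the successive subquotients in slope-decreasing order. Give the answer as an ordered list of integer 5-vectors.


Via rank(M_{q-1}∘⋯∘M_p): M ≅ I[1,1]^3, I[1,5], I[4,5], I[5,5]^2.
μ_θ-semistable layers: μ^(1)=5; μ^(2)=-3; μ^(3)=-7

((0, 0, 0, 2, 4); (3, 0, 0, 0, 0); (1, 1, 1, 0, 0))


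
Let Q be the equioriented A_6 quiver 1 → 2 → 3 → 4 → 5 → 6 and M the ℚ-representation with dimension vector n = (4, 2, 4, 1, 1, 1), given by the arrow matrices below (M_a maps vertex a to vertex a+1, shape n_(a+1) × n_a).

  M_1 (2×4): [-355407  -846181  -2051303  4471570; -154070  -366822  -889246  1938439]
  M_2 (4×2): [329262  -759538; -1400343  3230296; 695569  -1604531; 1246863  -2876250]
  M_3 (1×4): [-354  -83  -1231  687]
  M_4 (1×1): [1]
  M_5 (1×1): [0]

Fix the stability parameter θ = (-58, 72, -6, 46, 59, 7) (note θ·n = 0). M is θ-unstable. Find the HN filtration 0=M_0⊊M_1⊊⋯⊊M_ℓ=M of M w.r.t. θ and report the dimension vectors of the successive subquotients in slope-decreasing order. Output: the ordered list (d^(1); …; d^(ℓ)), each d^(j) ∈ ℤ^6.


Barcode: M ≅ I[1,1]^2, I[1,3], I[1,5], I[3,3]^2, I[6,6]. HN layers by μ_θ (6 steps, strictly decreasing):
  μ^(1)=59; μ^(2)=46; μ^(3)=33; μ^(4)=7; μ^(5)=-6; μ^(6)=-58

((0, 0, 0, 0, 1, 0); (0, 0, 0, 1, 0, 0); (0, 2, 2, 0, 0, 0); (0, 0, 0, 0, 0, 1); (0, 0, 2, 0, 0, 0); (4, 0, 0, 0, 0, 0))


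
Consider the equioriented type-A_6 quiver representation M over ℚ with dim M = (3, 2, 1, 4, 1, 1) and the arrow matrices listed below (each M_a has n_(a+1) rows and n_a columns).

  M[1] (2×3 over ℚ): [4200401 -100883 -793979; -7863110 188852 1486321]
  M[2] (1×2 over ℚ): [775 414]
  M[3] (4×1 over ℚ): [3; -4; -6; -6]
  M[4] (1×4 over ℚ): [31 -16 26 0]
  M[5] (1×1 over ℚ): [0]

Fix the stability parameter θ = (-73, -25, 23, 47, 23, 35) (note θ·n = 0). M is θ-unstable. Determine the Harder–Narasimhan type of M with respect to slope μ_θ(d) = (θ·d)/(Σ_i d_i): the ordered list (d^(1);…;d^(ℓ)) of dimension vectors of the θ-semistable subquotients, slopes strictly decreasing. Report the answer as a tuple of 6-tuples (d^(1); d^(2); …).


Interval decomposition of M: I[1,1], I[1,2], I[1,5], I[4,4]^3, I[6,6].
HN type (ℓ=5): μ^(1)=47; μ^(2)=35; μ^(3)=23; μ^(4)=-25; μ^(5)=-73

((0, 0, 0, 3, 0, 0); (0, 0, 0, 1, 1, 1); (0, 0, 1, 0, 0, 0); (0, 2, 0, 0, 0, 0); (3, 0, 0, 0, 0, 0))


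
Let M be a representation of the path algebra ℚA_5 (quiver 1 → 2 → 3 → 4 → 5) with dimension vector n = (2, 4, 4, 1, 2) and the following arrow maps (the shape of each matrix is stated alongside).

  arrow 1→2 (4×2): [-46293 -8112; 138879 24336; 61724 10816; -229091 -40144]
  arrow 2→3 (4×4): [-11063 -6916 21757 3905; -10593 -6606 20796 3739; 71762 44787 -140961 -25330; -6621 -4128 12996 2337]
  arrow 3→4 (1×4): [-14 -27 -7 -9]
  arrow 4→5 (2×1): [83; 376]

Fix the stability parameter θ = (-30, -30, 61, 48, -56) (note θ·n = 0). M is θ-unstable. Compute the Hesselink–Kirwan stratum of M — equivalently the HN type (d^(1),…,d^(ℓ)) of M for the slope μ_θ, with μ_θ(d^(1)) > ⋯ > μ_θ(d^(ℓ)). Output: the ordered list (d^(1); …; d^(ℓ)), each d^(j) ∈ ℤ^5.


Interval decomposition of M: I[1,1], I[1,5], I[2,3]^3, I[5,5].
HN type (ℓ=4): μ^(1)=61; μ^(2)=53/3; μ^(3)=-30; μ^(4)=-56

((0, 0, 3, 0, 0); (0, 0, 1, 1, 1); (2, 4, 0, 0, 0); (0, 0, 0, 0, 1))


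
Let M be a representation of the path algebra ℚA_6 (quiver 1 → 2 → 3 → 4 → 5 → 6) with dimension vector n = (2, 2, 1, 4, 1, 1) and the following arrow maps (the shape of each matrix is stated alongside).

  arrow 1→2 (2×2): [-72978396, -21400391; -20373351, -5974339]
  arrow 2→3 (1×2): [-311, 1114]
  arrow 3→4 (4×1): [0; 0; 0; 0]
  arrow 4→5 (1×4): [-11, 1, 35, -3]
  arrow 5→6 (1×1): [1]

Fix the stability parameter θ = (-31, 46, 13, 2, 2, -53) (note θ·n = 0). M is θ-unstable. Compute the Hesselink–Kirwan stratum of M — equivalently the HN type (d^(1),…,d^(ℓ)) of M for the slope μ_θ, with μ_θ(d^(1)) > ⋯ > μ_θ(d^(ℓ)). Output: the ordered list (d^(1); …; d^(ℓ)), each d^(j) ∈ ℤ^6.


Barcode: M ≅ I[1,2], I[1,3], I[4,4]^3, I[4,6]. HN layers by μ_θ (5 steps, strictly decreasing):
  μ^(1)=46; μ^(2)=59/2; μ^(3)=2; μ^(4)=-49/3; μ^(5)=-31

((0, 1, 0, 0, 0, 0); (0, 1, 1, 0, 0, 0); (0, 0, 0, 3, 0, 0); (0, 0, 0, 1, 1, 1); (2, 0, 0, 0, 0, 0))


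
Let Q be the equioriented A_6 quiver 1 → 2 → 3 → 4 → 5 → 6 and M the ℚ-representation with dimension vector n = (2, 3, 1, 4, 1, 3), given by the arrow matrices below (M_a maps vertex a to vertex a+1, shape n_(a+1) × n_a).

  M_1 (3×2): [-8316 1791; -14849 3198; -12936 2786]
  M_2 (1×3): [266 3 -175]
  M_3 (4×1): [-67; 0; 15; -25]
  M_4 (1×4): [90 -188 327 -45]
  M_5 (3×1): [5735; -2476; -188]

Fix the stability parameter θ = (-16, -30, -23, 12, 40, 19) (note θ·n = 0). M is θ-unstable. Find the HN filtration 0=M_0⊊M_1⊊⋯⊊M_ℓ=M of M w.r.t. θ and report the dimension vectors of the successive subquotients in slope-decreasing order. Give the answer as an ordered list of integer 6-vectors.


Interval decomposition of M: I[1,2], I[1,4], I[2,2], I[4,4]^2, I[4,6], I[6,6]^2.
HN type (ℓ=5): μ^(1)=59/2; μ^(2)=19; μ^(3)=12; μ^(4)=-23; μ^(5)=-30

((0, 0, 0, 0, 1, 1); (0, 0, 0, 0, 0, 2); (0, 0, 0, 4, 0, 0); (2, 2, 1, 0, 0, 0); (0, 1, 0, 0, 0, 0))


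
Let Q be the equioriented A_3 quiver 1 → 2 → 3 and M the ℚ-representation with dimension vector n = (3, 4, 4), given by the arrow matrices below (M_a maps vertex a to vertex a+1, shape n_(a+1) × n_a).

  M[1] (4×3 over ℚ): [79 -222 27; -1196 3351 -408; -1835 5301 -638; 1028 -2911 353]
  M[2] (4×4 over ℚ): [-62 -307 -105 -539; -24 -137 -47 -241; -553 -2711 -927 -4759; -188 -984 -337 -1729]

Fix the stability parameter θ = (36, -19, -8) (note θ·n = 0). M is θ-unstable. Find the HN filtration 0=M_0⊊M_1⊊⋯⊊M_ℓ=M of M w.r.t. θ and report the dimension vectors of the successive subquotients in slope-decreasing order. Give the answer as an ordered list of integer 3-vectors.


Via rank(M_{q-1}∘⋯∘M_p): M ≅ I[1,3]^3, I[2,2], I[3,3].
μ_θ-semistable layers: μ^(1)=3; μ^(2)=-8; μ^(3)=-19

((3, 3, 3); (0, 0, 1); (0, 1, 0))


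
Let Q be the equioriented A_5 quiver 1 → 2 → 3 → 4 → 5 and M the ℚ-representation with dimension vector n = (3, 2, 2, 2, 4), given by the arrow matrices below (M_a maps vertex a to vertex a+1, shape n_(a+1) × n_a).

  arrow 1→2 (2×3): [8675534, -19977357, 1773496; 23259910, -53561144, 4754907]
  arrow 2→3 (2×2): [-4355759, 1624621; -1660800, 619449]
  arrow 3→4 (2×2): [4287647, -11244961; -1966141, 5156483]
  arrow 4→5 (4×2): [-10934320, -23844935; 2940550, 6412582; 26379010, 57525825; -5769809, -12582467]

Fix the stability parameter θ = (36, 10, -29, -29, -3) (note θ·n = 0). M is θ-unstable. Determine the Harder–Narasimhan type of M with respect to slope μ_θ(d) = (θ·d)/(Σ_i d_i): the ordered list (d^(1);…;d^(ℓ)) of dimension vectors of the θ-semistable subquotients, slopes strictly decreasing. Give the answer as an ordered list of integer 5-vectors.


Barcode: M ≅ I[1,1], I[1,3], I[1,5], I[4,5], I[5,5]^2. HN layers by μ_θ (4 steps, strictly decreasing):
  μ^(1)=36; μ^(2)=17/3; μ^(3)=-3; μ^(4)=-29

((1, 0, 0, 0, 0); (1, 1, 1, 0, 0); (1, 1, 1, 1, 4); (0, 0, 0, 1, 0))


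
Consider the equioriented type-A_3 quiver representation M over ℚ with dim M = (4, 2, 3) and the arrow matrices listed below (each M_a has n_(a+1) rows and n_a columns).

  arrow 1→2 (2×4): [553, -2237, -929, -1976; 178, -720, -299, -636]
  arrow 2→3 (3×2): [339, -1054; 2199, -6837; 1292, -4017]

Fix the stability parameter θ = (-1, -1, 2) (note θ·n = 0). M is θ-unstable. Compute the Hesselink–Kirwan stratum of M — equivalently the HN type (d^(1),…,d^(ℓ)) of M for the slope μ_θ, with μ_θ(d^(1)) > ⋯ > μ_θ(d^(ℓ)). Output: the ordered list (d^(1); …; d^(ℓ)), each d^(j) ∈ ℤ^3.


Barcode: M ≅ I[1,1]^2, I[1,3]^2, I[3,3]. HN layers by μ_θ (2 steps, strictly decreasing):
  μ^(1)=2; μ^(2)=-1

((0, 0, 3); (4, 2, 0))


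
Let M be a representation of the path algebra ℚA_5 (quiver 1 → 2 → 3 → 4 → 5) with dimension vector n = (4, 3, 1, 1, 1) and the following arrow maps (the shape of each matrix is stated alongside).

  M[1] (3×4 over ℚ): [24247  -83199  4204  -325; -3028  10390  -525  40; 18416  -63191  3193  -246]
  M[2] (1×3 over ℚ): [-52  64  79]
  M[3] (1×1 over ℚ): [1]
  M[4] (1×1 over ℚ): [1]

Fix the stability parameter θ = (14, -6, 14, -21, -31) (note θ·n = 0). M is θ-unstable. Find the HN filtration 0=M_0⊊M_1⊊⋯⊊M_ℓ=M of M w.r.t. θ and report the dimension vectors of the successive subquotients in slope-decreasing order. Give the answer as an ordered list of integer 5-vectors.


Via rank(M_{q-1}∘⋯∘M_p): M ≅ I[1,1], I[1,2]^2, I[1,5].
μ_θ-semistable layers: μ^(1)=14; μ^(2)=4; μ^(3)=-6

((1, 0, 0, 0, 0); (2, 2, 0, 0, 0); (1, 1, 1, 1, 1))


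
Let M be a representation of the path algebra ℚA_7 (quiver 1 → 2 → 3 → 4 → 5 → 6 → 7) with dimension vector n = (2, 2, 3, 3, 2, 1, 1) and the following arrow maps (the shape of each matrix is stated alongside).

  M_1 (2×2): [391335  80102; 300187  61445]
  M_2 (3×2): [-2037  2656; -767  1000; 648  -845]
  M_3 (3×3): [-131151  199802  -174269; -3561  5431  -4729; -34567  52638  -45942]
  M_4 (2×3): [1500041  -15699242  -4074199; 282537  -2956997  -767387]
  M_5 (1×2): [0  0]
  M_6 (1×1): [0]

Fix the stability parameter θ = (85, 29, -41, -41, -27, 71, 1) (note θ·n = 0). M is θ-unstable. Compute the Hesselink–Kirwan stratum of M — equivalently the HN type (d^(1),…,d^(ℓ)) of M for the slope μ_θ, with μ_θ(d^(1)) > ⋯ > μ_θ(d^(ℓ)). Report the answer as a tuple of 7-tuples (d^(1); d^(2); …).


Interval decomposition of M: I[1,5]^2, I[3,4], I[6,6], I[7,7].
HN type (ℓ=3): μ^(1)=71; μ^(2)=1; μ^(3)=-41

((0, 0, 0, 0, 0, 1, 0); (2, 2, 2, 2, 2, 0, 1); (0, 0, 1, 1, 0, 0, 0))


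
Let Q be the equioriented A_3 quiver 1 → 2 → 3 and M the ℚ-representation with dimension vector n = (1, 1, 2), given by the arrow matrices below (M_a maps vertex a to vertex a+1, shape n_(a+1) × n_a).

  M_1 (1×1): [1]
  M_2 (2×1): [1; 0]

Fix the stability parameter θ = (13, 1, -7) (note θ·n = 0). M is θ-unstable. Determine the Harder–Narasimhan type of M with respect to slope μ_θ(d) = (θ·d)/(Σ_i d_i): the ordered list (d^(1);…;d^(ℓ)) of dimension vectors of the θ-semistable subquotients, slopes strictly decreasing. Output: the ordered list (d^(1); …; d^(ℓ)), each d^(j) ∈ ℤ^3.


Barcode: M ≅ I[1,3], I[3,3]. HN layers by μ_θ (2 steps, strictly decreasing):
  μ^(1)=7/3; μ^(2)=-7

((1, 1, 1); (0, 0, 1))


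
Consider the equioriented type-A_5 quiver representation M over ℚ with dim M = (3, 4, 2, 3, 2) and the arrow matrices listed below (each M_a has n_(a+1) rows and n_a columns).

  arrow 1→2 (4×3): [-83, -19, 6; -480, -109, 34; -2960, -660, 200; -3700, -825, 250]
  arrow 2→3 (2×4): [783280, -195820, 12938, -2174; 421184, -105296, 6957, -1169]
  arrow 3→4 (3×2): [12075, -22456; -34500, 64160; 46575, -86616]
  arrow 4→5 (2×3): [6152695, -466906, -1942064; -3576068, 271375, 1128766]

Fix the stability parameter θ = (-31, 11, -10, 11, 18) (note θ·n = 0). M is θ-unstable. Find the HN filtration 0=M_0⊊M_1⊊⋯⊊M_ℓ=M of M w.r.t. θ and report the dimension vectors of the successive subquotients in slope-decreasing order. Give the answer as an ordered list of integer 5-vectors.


Interval decomposition of M: I[1,1], I[1,2], I[1,5], I[2,2], I[2,3], I[4,4], I[4,5].
HN type (ℓ=4): μ^(1)=18; μ^(2)=11; μ^(3)=1/2; μ^(4)=-31

((0, 0, 0, 0, 2); (0, 2, 0, 3, 0); (0, 2, 2, 0, 0); (3, 0, 0, 0, 0))


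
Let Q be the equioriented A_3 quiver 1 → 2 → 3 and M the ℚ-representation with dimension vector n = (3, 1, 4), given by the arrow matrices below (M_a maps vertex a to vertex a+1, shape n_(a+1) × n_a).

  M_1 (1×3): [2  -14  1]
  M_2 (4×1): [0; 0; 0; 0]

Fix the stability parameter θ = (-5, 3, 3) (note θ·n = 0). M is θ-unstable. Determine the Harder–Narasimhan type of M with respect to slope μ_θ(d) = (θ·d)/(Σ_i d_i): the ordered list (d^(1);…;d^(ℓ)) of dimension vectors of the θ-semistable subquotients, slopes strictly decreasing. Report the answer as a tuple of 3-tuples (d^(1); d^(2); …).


Barcode: M ≅ I[1,1]^2, I[1,2], I[3,3]^4. HN layers by μ_θ (2 steps, strictly decreasing):
  μ^(1)=3; μ^(2)=-5

((0, 1, 4); (3, 0, 0))


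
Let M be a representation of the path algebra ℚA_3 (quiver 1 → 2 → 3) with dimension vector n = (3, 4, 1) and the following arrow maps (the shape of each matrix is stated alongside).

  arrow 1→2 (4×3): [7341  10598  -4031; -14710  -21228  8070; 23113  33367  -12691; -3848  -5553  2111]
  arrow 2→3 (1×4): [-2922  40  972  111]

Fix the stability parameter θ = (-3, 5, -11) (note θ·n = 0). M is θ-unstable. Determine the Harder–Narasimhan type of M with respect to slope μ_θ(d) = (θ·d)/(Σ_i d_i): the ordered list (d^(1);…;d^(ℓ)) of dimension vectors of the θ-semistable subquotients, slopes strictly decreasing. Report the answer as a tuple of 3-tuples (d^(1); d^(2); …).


Barcode: M ≅ I[1,2]^2, I[1,3], I[2,2]. HN layers by μ_θ (2 steps, strictly decreasing):
  μ^(1)=5; μ^(2)=-3

((0, 3, 0); (3, 1, 1))


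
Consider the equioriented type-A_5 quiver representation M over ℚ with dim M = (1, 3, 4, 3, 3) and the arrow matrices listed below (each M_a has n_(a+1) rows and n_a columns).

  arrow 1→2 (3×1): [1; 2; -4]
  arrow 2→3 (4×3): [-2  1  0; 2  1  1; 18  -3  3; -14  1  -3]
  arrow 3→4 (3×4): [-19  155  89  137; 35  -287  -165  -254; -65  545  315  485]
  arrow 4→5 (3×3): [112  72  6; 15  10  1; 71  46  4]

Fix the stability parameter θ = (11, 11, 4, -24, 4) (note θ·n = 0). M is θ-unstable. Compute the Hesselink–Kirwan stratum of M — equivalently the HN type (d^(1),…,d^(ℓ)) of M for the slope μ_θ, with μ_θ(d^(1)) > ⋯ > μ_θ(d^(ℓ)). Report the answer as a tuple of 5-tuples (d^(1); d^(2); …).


Interval decomposition of M: I[1,2], I[2,4], I[2,5], I[3,3]^2, I[4,5], I[5,5].
HN type (ℓ=4): μ^(1)=11; μ^(2)=4; μ^(3)=-3; μ^(4)=-24

((1, 1, 0, 0, 0); (0, 0, 2, 0, 3); (0, 2, 2, 2, 0); (0, 0, 0, 1, 0))


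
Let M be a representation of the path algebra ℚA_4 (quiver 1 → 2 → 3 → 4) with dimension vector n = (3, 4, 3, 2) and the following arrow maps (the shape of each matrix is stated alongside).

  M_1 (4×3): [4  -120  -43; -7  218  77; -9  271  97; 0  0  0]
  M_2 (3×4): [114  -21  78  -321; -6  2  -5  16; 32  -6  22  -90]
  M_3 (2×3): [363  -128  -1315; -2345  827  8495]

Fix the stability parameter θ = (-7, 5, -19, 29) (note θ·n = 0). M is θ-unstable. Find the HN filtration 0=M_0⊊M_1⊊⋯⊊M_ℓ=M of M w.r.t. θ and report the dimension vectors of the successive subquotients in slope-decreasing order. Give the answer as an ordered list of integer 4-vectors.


Interval decomposition of M: I[1,2], I[1,4]^2, I[2,2], I[3,3].
HN type (ℓ=4): μ^(1)=29; μ^(2)=5; μ^(3)=-7; μ^(4)=-19

((0, 0, 0, 2); (0, 2, 0, 0); (3, 2, 2, 0); (0, 0, 1, 0))


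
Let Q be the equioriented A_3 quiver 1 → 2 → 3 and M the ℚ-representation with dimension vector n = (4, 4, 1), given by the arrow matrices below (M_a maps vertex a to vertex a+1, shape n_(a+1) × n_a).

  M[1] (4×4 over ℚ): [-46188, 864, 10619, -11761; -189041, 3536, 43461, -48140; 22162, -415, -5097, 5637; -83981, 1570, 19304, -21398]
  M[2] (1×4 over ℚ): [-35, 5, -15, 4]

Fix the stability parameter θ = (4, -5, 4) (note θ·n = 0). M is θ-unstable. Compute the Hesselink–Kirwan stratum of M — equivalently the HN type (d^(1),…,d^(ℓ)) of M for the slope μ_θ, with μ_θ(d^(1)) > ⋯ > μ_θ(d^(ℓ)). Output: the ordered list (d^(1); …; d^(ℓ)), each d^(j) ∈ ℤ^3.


Via rank(M_{q-1}∘⋯∘M_p): M ≅ I[1,2]^3, I[1,3].
μ_θ-semistable layers: μ^(1)=4; μ^(2)=-1/2

((0, 0, 1); (4, 4, 0))


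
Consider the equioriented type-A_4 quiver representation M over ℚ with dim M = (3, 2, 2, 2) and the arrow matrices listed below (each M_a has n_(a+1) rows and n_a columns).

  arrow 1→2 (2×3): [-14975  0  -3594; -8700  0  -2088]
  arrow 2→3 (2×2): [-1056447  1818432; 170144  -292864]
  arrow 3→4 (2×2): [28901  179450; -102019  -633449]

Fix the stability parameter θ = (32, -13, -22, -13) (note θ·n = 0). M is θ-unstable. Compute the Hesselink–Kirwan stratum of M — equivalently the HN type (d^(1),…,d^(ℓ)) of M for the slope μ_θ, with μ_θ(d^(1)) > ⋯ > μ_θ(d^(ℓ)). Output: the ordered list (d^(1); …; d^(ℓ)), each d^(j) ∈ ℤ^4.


Via rank(M_{q-1}∘⋯∘M_p): M ≅ I[1,1]^2, I[1,4], I[2,2], I[3,4].
μ_θ-semistable layers: μ^(1)=32; μ^(2)=-4; μ^(3)=-13; μ^(4)=-22

((2, 0, 0, 0); (1, 1, 1, 1); (0, 1, 0, 1); (0, 0, 1, 0))


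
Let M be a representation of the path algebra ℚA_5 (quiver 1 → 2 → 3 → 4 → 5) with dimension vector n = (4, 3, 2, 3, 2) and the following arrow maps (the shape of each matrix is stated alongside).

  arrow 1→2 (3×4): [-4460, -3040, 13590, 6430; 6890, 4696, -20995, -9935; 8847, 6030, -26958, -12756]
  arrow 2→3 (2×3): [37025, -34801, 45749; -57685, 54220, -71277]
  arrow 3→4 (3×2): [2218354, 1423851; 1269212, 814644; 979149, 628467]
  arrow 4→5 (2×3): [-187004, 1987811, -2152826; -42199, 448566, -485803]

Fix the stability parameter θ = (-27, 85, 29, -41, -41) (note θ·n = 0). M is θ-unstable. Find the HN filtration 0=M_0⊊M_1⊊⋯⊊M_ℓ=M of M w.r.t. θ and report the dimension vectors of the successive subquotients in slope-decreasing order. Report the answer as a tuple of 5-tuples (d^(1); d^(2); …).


Barcode: M ≅ I[1,1]^2, I[1,5]^2, I[2,2], I[4,4]. HN layers by μ_θ (4 steps, strictly decreasing):
  μ^(1)=85; μ^(2)=8; μ^(3)=-27; μ^(4)=-41

((0, 1, 0, 0, 0); (0, 2, 2, 2, 2); (4, 0, 0, 0, 0); (0, 0, 0, 1, 0))


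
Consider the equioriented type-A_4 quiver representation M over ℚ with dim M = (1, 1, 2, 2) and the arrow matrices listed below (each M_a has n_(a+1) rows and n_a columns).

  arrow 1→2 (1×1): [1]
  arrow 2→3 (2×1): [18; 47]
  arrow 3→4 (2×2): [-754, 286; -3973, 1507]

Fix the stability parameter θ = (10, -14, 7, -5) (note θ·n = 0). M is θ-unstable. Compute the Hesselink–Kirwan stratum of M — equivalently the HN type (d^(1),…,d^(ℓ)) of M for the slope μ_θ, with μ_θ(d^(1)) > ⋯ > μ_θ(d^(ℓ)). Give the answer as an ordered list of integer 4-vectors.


Barcode: M ≅ I[1,4], I[3,3], I[4,4]. HN layers by μ_θ (4 steps, strictly decreasing):
  μ^(1)=7; μ^(2)=1; μ^(3)=-2; μ^(4)=-5

((0, 0, 1, 0); (0, 0, 1, 1); (1, 1, 0, 0); (0, 0, 0, 1))


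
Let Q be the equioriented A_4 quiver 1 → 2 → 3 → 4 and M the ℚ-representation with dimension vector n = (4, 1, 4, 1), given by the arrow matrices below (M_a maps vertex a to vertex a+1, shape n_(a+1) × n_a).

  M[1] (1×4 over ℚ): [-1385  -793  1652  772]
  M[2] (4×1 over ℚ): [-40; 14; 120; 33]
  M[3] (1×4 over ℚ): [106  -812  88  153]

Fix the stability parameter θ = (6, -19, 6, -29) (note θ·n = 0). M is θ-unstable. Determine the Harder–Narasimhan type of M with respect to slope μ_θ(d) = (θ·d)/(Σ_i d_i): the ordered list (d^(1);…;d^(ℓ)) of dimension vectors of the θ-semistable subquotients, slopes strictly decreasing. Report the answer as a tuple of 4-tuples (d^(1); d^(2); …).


Interval decomposition of M: I[1,1]^3, I[1,4], I[3,3]^3.
HN type (ℓ=2): μ^(1)=6; μ^(2)=-9

((3, 0, 3, 0); (1, 1, 1, 1))


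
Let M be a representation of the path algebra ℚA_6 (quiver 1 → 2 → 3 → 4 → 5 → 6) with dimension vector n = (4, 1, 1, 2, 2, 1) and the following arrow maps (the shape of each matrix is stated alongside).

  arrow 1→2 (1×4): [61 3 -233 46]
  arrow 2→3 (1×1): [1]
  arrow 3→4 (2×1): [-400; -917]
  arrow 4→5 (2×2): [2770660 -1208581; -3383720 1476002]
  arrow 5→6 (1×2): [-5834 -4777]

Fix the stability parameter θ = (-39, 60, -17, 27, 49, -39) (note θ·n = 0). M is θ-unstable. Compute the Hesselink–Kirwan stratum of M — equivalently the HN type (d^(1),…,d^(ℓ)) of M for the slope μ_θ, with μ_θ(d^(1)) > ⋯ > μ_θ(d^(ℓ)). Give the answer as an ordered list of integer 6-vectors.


Interval decomposition of M: I[1,1]^3, I[1,5], I[4,4], I[5,6].
HN type (ℓ=5): μ^(1)=49; μ^(2)=27; μ^(3)=43/2; μ^(4)=5; μ^(5)=-39

((0, 0, 0, 0, 1, 0); (0, 0, 0, 2, 0, 0); (0, 1, 1, 0, 0, 0); (0, 0, 0, 0, 1, 1); (4, 0, 0, 0, 0, 0))
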